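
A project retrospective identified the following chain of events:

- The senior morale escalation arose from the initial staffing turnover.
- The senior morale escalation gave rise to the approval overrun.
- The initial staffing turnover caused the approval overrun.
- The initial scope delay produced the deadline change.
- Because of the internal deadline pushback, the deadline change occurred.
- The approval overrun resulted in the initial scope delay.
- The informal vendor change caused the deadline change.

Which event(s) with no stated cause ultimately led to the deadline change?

the informal vendor change, the initial staffing turnover, the internal deadline pushback

Tracing upstream from the deadline change: the deadline change ← the initial scope delay ← the approval overrun ← the initial staffing turnover.
A separate upstream branch: the deadline change ← the internal deadline pushback.
A separate upstream branch: the deadline change ← the informal vendor change.
Each of those chain origins has no stated cause.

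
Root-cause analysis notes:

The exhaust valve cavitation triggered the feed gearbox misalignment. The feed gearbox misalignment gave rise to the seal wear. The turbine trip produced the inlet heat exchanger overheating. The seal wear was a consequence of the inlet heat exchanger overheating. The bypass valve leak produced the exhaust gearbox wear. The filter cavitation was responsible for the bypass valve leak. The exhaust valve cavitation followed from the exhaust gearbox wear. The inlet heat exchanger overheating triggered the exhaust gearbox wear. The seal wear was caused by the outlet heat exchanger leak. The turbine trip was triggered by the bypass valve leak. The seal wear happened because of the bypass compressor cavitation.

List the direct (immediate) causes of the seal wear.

the bypass compressor cavitation, the feed gearbox misalignment, the inlet heat exchanger overheating, the outlet heat exchanger leak

Upstream contributors include the filter cavitation, the bypass valve leak, the turbine trip, the exhaust gearbox wear, the exhaust valve cavitation, but only the bypass compressor cavitation, the feed gearbox misalignment, the inlet heat exchanger overheating, the outlet heat exchanger leak feed directly into the seal wear.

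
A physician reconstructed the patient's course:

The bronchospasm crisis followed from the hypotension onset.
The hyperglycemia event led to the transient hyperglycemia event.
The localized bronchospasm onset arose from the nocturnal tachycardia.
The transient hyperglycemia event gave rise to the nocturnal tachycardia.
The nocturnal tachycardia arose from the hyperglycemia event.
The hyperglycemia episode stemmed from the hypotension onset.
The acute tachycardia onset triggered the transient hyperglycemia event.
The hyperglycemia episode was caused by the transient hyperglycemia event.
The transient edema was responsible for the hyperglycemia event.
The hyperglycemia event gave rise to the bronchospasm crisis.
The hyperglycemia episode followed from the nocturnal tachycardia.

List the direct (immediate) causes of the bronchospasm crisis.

Upstream contributors include the transient edema, but only the hyperglycemia event, the hypotension onset feed directly into the bronchospasm crisis.

the hyperglycemia event, the hypotension onset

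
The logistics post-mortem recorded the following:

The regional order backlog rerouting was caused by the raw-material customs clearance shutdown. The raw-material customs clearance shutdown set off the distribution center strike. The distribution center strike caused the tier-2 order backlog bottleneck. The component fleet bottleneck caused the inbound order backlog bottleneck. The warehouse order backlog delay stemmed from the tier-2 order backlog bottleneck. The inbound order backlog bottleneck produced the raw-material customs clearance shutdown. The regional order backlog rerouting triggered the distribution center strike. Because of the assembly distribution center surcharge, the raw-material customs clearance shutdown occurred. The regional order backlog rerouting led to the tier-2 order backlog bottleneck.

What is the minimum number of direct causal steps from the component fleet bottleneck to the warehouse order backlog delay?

5

Shortest chain: the component fleet bottleneck → the inbound order backlog bottleneck → the raw-material customs clearance shutdown → the regional order backlog rerouting → the tier-2 order backlog bottleneck → the warehouse order backlog delay.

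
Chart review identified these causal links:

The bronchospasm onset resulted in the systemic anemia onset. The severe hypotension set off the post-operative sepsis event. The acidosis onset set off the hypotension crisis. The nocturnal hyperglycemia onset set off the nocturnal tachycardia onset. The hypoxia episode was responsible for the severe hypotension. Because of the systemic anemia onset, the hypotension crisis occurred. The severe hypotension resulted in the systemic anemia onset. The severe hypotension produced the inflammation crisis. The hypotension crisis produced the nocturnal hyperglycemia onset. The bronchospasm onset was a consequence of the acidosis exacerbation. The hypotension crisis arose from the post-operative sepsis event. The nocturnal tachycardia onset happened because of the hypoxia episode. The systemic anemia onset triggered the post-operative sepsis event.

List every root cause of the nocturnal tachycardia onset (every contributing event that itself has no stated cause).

the acidosis exacerbation, the acidosis onset, the hypoxia episode

Tracing upstream from the nocturnal tachycardia onset: the nocturnal tachycardia onset ← the nocturnal hyperglycemia onset ← the hypotension crisis ← the systemic anemia onset ← the bronchospasm onset ← the acidosis exacerbation.
A separate upstream branch: the nocturnal tachycardia onset ← the hypoxia episode.
A separate upstream branch: the nocturnal tachycardia onset ← the nocturnal hyperglycemia onset ← the hypotension crisis ← the acidosis onset.
Each of those chain origins has no stated cause.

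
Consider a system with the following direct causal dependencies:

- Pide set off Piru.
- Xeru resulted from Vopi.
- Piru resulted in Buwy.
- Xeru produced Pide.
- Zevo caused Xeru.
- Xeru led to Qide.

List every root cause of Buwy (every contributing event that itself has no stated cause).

Vopi, Zevo

Tracing upstream from Buwy: Buwy ← Piru ← Pide ← Xeru ← Zevo.
A separate upstream branch: Buwy ← Piru ← Pide ← Xeru ← Vopi.
Each of those chain origins has no stated cause.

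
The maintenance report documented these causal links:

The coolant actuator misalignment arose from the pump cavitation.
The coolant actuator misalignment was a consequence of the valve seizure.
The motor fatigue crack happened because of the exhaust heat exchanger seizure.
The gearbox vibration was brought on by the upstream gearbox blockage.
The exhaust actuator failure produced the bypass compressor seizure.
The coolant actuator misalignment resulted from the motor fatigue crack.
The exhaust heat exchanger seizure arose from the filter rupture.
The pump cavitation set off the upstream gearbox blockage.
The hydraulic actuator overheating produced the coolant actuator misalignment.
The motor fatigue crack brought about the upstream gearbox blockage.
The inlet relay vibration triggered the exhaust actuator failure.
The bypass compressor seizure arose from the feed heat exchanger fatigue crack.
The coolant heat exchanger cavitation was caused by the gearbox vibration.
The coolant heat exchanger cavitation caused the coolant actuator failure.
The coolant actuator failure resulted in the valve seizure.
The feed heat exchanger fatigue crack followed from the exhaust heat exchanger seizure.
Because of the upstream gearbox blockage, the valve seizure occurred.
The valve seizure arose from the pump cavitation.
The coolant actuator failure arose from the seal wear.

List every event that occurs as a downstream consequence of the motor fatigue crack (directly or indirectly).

the coolant actuator failure, the coolant actuator misalignment, the coolant heat exchanger cavitation, the gearbox vibration, the upstream gearbox blockage, the valve seizure

Direct effects: the upstream gearbox blockage, the coolant actuator misalignment.
2 steps out: the gearbox vibration, the valve seizure.
3 steps out: the coolant heat exchanger cavitation.
4 steps out: the coolant actuator failure.
Not reachable from it: the filter rupture, the hydraulic actuator overheating, the exhaust heat exchanger seizure, the seal wear, the feed heat exchanger fatigue crack, the inlet relay vibration, the exhaust actuator failure, the pump cavitation, the bypass compressor seizure.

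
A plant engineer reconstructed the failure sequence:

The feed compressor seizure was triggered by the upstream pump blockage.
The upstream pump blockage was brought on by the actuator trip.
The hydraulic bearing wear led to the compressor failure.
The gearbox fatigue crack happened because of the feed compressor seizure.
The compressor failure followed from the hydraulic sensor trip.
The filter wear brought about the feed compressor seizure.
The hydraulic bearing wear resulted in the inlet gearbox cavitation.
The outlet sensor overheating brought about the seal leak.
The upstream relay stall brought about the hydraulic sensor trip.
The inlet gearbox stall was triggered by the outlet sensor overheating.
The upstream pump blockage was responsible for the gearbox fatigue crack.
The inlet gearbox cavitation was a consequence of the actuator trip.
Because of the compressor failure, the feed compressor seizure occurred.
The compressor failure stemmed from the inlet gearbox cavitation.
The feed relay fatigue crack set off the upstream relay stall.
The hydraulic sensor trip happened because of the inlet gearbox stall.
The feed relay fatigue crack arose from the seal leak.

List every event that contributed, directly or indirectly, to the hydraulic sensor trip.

Immediate causes of the hydraulic sensor trip: the upstream relay stall, the inlet gearbox stall.
Further upstream: the outlet sensor overheating, the seal leak, the feed relay fatigue crack.

the feed relay fatigue crack, the inlet gearbox stall, the outlet sensor overheating, the seal leak, the upstream relay stall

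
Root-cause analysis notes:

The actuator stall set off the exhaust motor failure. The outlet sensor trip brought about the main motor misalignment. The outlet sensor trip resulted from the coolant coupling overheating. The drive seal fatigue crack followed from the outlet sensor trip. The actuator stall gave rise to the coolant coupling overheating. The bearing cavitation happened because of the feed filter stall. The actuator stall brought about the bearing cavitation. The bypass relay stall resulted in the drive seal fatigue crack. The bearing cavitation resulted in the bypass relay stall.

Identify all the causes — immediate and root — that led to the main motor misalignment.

the actuator stall, the coolant coupling overheating, the outlet sensor trip

Immediate cause of the main motor misalignment: the outlet sensor trip.
Further upstream: the actuator stall, the coolant coupling overheating.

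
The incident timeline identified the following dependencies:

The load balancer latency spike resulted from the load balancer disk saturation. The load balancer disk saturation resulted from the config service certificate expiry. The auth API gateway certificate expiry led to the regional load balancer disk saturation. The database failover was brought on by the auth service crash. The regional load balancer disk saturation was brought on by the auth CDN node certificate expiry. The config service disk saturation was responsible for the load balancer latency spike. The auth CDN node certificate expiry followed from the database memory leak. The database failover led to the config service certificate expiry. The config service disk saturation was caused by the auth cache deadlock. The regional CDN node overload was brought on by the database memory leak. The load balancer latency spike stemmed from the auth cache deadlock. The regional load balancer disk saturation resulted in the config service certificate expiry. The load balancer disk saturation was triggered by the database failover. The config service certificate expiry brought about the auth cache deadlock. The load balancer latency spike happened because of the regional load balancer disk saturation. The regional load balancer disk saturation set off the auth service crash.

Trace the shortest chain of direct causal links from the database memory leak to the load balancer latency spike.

the database memory leak → the auth CDN node certificate expiry → the regional load balancer disk saturation → the load balancer latency spike

the database memory leak → the auth CDN node certificate expiry
the auth CDN node certificate expiry → the regional load balancer disk saturation
the regional load balancer disk saturation → the load balancer latency spike
Length: 3 steps.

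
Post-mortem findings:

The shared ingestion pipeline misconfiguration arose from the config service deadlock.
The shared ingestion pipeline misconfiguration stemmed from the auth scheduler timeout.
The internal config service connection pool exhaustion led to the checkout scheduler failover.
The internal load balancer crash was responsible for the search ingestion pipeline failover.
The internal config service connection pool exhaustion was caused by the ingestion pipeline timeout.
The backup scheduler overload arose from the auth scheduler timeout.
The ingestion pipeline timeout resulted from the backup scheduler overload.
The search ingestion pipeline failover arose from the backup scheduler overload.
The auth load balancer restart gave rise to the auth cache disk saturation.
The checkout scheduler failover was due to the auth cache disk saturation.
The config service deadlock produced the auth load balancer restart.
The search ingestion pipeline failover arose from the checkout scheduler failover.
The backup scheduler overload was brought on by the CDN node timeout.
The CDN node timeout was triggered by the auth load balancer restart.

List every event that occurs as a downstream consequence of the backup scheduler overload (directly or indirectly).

Direct effects: the ingestion pipeline timeout, the search ingestion pipeline failover.
2 steps out: the internal config service connection pool exhaustion.
3 steps out: the checkout scheduler failover.
Not reachable from it: the config service deadlock, the auth scheduler timeout, the auth load balancer restart, the CDN node timeout, the internal load balancer crash, the auth cache disk saturation, the shared ingestion pipeline misconfiguration.

the checkout scheduler failover, the ingestion pipeline timeout, the internal config service connection pool exhaustion, the search ingestion pipeline failover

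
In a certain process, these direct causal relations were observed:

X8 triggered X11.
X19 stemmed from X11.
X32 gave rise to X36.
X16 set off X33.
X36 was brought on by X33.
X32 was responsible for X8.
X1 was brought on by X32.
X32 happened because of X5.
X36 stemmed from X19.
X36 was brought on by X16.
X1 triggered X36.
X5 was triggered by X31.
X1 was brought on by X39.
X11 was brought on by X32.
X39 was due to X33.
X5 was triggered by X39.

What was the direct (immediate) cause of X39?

Upstream contributors include X16, but only X33 feeds directly into X39.

X33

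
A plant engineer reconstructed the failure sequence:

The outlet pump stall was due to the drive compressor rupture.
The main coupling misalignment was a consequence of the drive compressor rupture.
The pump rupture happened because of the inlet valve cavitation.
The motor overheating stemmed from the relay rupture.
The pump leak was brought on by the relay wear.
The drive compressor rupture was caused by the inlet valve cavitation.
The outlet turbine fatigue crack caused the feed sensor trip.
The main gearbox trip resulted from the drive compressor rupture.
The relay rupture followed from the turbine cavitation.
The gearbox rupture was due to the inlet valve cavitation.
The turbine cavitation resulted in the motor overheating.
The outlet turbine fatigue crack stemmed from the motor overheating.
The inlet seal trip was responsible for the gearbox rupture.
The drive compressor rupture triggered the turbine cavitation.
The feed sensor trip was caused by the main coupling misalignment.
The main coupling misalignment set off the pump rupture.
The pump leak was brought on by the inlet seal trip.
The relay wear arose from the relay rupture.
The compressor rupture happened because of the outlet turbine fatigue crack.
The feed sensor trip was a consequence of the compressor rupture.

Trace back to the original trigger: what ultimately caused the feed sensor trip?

the inlet valve cavitation

Tracing upstream from the feed sensor trip: the feed sensor trip ← the main coupling misalignment ← the drive compressor rupture ← the inlet valve cavitation.
The inlet valve cavitation has no stated cause, so it is the root.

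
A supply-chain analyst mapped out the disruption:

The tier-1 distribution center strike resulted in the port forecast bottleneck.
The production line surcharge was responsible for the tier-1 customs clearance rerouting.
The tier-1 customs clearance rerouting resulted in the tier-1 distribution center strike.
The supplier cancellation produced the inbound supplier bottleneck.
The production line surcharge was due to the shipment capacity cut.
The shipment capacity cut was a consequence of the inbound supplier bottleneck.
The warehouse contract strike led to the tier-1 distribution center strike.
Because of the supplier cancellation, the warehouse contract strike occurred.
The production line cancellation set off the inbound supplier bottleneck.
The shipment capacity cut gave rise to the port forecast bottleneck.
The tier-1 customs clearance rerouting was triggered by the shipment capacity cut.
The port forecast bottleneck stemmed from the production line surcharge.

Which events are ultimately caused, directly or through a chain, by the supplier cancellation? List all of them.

the inbound supplier bottleneck, the port forecast bottleneck, the production line surcharge, the shipment capacity cut, the tier-1 customs clearance rerouting, the tier-1 distribution center strike, the warehouse contract strike

Direct effects: the warehouse contract strike, the inbound supplier bottleneck.
2 steps out: the shipment capacity cut, the tier-1 distribution center strike.
3 steps out: the production line surcharge, the tier-1 customs clearance rerouting, the port forecast bottleneck.
Not reachable from it: the production line cancellation.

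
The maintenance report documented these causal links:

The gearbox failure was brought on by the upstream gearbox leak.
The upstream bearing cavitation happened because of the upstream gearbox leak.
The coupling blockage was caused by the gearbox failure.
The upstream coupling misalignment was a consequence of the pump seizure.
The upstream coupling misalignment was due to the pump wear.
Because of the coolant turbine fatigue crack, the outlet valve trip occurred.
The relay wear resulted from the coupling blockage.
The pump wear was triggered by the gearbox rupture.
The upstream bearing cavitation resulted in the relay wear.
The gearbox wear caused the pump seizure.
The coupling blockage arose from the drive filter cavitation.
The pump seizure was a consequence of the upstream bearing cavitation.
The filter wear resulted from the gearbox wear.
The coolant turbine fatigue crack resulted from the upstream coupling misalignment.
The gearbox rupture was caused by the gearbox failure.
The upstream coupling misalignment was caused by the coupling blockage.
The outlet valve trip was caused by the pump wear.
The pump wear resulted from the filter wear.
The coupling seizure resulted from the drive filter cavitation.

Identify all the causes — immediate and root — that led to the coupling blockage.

the drive filter cavitation, the gearbox failure, the upstream gearbox leak

Immediate causes of the coupling blockage: the gearbox failure, the drive filter cavitation.
Further upstream: the upstream gearbox leak.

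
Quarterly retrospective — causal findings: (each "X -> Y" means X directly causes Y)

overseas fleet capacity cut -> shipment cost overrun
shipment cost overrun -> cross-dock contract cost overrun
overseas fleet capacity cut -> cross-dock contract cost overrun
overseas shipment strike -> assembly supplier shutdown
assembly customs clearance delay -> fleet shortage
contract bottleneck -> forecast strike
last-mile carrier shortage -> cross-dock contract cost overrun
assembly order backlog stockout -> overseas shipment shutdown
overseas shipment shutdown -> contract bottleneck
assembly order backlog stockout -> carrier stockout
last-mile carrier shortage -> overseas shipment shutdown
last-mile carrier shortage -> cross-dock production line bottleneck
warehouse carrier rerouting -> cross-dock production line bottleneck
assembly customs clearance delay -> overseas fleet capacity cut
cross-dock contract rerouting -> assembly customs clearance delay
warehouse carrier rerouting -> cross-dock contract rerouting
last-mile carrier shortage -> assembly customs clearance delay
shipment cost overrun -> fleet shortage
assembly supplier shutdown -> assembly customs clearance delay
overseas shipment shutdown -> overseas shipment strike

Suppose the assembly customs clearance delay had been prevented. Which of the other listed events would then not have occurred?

Downstream of the assembly customs clearance delay: the overseas fleet capacity cut, the shipment cost overrun, the fleet shortage, the cross-dock contract cost overrun.
Of those, still caused via another path: the cross-dock contract cost overrun.
The remainder have no surviving cause.

the fleet shortage, the overseas fleet capacity cut, the shipment cost overrun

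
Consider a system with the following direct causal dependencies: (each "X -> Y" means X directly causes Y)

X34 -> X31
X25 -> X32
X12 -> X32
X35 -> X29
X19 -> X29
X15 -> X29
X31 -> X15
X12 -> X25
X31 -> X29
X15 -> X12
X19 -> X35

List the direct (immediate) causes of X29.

Upstream contributors include X34, but only X15, X19, X31, X35 feed directly into X29.

X15, X19, X31, X35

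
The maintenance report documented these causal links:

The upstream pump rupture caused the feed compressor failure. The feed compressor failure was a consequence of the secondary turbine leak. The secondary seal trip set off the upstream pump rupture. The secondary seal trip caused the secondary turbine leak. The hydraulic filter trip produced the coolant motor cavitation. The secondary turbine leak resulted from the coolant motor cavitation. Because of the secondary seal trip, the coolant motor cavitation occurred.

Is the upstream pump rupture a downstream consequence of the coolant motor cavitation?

No

The coolant motor cavitation leads to the secondary turbine leak, the feed compressor failure; the upstream pump rupture is not among them.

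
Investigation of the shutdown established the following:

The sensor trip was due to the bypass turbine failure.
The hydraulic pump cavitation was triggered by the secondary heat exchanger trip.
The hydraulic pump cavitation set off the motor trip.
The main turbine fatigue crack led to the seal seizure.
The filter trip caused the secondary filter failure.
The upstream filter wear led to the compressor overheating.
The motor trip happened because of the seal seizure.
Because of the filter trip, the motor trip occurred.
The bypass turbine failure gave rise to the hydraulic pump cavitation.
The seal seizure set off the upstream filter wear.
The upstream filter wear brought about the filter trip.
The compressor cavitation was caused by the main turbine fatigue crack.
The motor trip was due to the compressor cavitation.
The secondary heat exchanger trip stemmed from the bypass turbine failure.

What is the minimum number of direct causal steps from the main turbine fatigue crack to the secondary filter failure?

4

Shortest chain: the main turbine fatigue crack → the seal seizure → the upstream filter wear → the filter trip → the secondary filter failure.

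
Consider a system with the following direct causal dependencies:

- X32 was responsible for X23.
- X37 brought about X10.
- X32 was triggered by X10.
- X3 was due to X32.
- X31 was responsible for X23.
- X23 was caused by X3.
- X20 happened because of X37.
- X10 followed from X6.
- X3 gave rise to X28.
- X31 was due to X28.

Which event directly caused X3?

X32

Upstream contributors include X6, X37, X10, but only X32 feeds directly into X3.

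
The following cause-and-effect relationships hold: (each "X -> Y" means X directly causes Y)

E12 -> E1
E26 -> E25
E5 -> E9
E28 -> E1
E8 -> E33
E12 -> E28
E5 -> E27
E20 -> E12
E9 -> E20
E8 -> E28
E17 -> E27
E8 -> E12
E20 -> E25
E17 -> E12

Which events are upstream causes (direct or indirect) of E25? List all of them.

Immediate causes of E25: E20, E26.
Further upstream: E5, E9.

E20, E26, E5, E9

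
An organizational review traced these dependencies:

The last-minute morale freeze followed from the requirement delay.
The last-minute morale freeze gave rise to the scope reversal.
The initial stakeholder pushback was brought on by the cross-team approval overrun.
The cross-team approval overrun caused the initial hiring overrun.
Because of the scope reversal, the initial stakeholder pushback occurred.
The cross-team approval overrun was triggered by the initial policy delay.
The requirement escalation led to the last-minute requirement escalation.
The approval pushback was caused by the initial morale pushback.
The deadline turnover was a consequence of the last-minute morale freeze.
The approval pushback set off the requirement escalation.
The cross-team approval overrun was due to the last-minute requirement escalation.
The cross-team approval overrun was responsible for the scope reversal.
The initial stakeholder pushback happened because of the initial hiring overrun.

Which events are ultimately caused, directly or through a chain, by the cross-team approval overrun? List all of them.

the initial hiring overrun, the initial stakeholder pushback, the scope reversal

Direct effects: the initial hiring overrun, the scope reversal, the initial stakeholder pushback.
Not reachable from it: the initial morale pushback, the approval pushback, the requirement delay, the last-minute morale freeze, the deadline turnover, the requirement escalation, the last-minute requirement escalation, the initial policy delay.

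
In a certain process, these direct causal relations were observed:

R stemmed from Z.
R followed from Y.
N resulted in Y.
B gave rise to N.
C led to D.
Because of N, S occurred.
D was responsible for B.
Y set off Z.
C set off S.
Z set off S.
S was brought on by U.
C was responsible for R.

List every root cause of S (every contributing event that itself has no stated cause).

Tracing upstream from S: S ← U.
A separate upstream branch: S ← C.
Each of those chain origins has no stated cause.

C, U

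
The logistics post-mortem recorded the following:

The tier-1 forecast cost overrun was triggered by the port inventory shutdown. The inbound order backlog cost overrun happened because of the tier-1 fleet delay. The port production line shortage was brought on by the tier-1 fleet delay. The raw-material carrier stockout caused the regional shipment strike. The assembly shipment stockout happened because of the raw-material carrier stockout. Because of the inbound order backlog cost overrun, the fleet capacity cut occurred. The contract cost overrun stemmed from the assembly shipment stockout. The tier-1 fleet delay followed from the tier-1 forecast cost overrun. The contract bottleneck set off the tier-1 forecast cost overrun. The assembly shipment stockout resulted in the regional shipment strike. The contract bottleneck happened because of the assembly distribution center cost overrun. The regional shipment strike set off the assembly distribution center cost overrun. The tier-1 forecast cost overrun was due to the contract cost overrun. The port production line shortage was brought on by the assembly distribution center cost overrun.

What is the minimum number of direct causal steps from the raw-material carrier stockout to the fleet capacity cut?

Shortest chain: the raw-material carrier stockout → the assembly shipment stockout → the contract cost overrun → the tier-1 forecast cost overrun → the tier-1 fleet delay → the inbound order backlog cost overrun → the fleet capacity cut.

6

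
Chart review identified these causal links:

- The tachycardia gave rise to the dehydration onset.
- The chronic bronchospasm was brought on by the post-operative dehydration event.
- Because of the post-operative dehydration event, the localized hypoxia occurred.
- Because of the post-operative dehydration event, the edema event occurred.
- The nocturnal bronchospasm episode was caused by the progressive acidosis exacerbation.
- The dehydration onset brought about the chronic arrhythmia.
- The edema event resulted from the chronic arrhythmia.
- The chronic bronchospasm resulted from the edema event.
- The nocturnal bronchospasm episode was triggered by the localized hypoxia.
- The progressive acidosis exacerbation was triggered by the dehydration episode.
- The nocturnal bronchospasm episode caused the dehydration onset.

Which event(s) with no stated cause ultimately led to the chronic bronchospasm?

Tracing upstream from the chronic bronchospasm: the chronic bronchospasm ← the edema event ← the chronic arrhythmia ← the dehydration onset ← the nocturnal bronchospasm episode ← the progressive acidosis exacerbation ← the dehydration episode.
A separate upstream branch: the chronic bronchospasm ← the post-operative dehydration event.
A separate upstream branch: the chronic bronchospasm ← the edema event ← the chronic arrhythmia ← the dehydration onset ← the tachycardia.
Each of those chain origins has no stated cause.

the dehydration episode, the post-operative dehydration event, the tachycardia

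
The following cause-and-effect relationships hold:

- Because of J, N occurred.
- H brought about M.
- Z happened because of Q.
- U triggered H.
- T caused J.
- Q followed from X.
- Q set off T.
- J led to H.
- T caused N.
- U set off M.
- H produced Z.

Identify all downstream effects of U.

H, M, Z

Direct effects: H, M.
2 steps out: Z.
Not reachable from it: X, Q, T, J, N.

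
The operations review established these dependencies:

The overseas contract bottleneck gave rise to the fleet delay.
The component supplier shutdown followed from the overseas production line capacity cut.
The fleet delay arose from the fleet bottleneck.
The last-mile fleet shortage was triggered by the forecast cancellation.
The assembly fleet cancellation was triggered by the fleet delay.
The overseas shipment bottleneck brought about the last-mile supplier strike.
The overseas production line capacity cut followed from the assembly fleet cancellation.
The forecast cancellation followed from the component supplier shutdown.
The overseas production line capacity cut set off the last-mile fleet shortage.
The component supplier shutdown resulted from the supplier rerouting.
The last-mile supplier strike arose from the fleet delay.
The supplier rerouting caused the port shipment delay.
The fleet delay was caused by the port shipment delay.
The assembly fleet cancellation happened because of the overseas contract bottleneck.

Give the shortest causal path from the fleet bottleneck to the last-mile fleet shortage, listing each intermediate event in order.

the fleet bottleneck → the fleet delay
the fleet delay → the assembly fleet cancellation
the assembly fleet cancellation → the overseas production line capacity cut
the overseas production line capacity cut → the last-mile fleet shortage
Length: 4 steps.

the fleet bottleneck → the fleet delay → the assembly fleet cancellation → the overseas production line capacity cut → the last-mile fleet shortage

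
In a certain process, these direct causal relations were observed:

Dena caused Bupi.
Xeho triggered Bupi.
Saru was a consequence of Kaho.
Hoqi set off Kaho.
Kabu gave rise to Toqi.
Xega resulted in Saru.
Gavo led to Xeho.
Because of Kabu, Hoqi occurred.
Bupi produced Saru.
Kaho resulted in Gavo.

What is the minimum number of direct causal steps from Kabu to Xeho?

4

Shortest chain: Kabu → Hoqi → Kaho → Gavo → Xeho.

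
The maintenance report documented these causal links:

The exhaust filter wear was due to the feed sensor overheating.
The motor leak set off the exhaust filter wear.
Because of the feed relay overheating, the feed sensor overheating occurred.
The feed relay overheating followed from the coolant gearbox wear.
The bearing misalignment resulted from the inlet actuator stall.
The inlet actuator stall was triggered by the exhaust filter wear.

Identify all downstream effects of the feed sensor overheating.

Direct effects: the exhaust filter wear.
2 steps out: the inlet actuator stall.
3 steps out: the bearing misalignment.
Not reachable from it: the coolant gearbox wear, the feed relay overheating, the motor leak.

the bearing misalignment, the exhaust filter wear, the inlet actuator stall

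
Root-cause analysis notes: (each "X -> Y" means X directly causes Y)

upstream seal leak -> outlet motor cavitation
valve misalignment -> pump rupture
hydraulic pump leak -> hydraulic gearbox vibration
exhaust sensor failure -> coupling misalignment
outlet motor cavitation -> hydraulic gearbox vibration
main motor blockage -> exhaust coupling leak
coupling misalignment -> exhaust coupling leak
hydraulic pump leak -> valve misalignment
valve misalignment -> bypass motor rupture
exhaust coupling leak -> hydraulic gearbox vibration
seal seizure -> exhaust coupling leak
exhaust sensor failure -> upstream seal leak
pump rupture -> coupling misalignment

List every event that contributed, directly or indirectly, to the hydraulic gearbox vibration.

the coupling misalignment, the exhaust coupling leak, the exhaust sensor failure, the hydraulic pump leak, the main motor blockage, the outlet motor cavitation, the pump rupture, the seal seizure, the upstream seal leak, the valve misalignment

Immediate causes of the hydraulic gearbox vibration: the hydraulic pump leak, the outlet motor cavitation, the exhaust coupling leak.
Further upstream: the valve misalignment, the pump rupture, the exhaust sensor failure, the seal seizure, the coupling misalignment, the upstream seal leak, the main motor blockage.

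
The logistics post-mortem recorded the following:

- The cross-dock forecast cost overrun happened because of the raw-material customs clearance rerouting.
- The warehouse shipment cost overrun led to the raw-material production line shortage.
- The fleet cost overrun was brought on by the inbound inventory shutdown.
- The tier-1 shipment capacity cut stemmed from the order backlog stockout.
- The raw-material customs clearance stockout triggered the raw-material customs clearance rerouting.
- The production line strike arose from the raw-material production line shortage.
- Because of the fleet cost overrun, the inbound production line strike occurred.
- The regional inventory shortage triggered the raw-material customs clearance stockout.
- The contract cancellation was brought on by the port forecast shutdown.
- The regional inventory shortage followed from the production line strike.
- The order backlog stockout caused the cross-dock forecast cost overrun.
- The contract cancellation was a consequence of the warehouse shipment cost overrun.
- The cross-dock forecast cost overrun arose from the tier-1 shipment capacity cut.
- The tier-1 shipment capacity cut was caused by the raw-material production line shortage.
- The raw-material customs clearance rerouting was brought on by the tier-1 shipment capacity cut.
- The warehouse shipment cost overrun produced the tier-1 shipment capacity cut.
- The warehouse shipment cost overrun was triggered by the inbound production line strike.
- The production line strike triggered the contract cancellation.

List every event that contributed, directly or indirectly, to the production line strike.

the fleet cost overrun, the inbound inventory shutdown, the inbound production line strike, the raw-material production line shortage, the warehouse shipment cost overrun

Immediate cause of the production line strike: the raw-material production line shortage.
Further upstream: the inbound inventory shutdown, the fleet cost overrun, the inbound production line strike, the warehouse shipment cost overrun.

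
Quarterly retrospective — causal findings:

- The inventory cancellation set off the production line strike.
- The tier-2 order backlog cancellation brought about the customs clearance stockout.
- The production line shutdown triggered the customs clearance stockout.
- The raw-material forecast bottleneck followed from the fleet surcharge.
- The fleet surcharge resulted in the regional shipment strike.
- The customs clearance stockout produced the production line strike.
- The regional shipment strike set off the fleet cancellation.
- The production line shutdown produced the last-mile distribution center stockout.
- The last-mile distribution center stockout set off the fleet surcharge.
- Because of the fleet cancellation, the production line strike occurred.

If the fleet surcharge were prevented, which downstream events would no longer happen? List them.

Downstream of the fleet surcharge: the regional shipment strike, the raw-material forecast bottleneck, the fleet cancellation, the production line strike.
Of those, still caused via another path: the production line strike.
The remainder have no surviving cause.

the fleet cancellation, the raw-material forecast bottleneck, the regional shipment strike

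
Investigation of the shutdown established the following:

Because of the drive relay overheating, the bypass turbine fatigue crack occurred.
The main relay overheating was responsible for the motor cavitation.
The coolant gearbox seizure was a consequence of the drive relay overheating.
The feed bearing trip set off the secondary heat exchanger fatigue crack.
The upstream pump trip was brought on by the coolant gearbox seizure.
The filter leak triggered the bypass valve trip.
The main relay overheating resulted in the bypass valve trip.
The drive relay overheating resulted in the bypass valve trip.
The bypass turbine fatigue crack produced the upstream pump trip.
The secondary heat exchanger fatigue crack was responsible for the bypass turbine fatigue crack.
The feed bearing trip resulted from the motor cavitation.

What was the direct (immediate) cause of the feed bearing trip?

the motor cavitation

Upstream contributors include the main relay overheating, but only the motor cavitation feeds directly into the feed bearing trip.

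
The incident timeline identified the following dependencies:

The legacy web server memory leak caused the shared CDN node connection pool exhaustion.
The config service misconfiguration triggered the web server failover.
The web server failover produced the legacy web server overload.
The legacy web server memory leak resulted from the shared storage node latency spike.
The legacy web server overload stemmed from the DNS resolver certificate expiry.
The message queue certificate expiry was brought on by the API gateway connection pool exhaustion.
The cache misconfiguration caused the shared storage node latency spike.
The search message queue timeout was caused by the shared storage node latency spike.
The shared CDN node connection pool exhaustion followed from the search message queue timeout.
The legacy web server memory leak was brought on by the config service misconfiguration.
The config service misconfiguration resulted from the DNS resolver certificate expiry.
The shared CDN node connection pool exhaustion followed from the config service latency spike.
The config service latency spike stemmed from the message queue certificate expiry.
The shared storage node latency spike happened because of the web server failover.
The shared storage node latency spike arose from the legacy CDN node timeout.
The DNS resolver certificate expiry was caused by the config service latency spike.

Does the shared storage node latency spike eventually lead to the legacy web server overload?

No

The shared storage node latency spike leads to the search message queue timeout, the legacy web server memory leak, the shared CDN node connection pool exhaustion; the legacy web server overload is not among them.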